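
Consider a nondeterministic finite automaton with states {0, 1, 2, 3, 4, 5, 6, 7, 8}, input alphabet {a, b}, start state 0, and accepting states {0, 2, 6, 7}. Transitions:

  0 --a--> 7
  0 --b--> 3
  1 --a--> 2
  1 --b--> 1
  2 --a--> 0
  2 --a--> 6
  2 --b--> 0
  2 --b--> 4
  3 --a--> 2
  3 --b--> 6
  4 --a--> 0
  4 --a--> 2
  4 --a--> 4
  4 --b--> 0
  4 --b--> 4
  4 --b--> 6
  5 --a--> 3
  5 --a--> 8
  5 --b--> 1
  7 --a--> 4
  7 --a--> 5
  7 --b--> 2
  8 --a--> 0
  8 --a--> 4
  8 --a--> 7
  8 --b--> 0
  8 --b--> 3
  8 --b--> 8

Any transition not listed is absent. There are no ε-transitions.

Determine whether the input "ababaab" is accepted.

No

Start in {0}.
Read 'a': 0→{7}; now {7}.
Read 'b': 7→{2}; now {2}.
Read 'a': 2→{0, 6}; now {0, 6}.
Read 'b': 0→{3}, 6→∅; now {3}.
Read 'a': 3→{2}; now {2}.
Read 'a': 2→{0, 6}; now {0, 6}.
Read 'b': 0→{3}, 6→∅; now {3}.
The final set {3} contains no accepting state.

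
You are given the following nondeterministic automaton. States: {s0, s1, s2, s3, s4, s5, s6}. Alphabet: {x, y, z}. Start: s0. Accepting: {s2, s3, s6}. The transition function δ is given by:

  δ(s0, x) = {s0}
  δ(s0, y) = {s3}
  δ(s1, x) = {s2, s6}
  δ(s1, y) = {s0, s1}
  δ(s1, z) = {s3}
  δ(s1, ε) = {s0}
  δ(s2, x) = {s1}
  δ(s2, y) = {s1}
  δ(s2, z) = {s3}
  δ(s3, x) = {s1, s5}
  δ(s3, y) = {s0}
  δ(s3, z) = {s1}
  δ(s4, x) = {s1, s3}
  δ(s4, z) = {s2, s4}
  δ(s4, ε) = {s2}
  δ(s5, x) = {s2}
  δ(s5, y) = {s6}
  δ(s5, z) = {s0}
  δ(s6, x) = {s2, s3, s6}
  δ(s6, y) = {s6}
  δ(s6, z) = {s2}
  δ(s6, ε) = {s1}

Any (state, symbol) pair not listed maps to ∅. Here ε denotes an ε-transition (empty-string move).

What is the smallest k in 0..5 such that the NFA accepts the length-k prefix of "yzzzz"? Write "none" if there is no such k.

1

Start in {s0}.
Read 'y': s0→{s3}; now {s3}.
None of the earlier sets intersect F, but {s3} does.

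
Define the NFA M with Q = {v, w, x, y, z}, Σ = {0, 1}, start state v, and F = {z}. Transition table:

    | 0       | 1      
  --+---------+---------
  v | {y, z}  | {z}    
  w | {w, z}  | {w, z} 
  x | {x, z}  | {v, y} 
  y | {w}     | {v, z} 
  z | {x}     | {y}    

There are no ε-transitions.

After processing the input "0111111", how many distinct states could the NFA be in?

3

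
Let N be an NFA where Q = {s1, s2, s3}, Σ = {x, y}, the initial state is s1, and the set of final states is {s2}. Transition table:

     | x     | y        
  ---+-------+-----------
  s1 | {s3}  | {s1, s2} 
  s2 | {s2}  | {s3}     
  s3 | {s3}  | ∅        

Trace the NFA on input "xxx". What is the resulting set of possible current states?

{s3}

Start in {s1}.
Read 'x': {s1} → {s3}.
Read 'x': {s3} → {s3}.
Read 'x': {s3} → {s3}.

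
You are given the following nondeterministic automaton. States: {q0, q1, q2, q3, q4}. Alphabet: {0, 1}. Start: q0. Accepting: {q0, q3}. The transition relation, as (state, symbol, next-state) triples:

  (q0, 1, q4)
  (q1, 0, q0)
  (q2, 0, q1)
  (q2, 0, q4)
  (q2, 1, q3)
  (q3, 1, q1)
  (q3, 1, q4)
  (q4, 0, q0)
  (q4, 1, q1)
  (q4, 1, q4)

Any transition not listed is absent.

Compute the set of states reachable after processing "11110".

Start in {q0}.
Read '1': q0→{q4}; now {q4}.
Read '1': q4→{q1, q4}; now {q1, q4}.
Read '1': q1→∅, q4→{q1, q4}; now {q1, q4}.
Read '1': q1→∅, q4→{q1, q4}; now {q1, q4}.
Read '0': q1→{q0}, q4→{q0}; now {q0}.

{q0}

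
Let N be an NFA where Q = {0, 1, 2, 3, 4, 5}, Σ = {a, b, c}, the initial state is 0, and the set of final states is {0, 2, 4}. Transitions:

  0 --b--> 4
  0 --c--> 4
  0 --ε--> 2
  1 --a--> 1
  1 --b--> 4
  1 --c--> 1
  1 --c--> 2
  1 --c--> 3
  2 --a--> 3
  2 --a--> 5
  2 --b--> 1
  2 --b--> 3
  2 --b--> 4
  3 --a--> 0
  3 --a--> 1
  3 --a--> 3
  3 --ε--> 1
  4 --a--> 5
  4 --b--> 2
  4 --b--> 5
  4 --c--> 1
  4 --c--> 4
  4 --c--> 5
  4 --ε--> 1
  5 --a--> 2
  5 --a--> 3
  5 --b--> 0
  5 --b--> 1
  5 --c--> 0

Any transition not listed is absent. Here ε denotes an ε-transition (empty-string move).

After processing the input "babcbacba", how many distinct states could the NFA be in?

Start: ε-closure({0}) = {0, 2}.
Read 'b': {0, 2} → {1, 3, 4}.
Read 'a': {1, 3, 4} → {0, 1, 2, 3, 5}.
Read 'b': {0, 1, 2, 3, 5} → {0, 1, 2, 3, 4}.
Read 'c': {0, 1, 2, 3, 4} → {1, 2, 3, 4, 5}.
Read 'b': {1, 2, 3, 4, 5} → {0, 1, 2, 3, 4, 5}.
Read 'a': {0, 1, 2, 3, 4, 5} → {0, 1, 2, 3, 5}.
Read 'c': {0, 1, 2, 3, 5} → {0, 1, 2, 3, 4}.
Read 'b': {0, 1, 2, 3, 4} → {1, 2, 3, 4, 5}.
Read 'a': {1, 2, 3, 4, 5} → {0, 1, 2, 3, 5}.
That set has 5 states.

5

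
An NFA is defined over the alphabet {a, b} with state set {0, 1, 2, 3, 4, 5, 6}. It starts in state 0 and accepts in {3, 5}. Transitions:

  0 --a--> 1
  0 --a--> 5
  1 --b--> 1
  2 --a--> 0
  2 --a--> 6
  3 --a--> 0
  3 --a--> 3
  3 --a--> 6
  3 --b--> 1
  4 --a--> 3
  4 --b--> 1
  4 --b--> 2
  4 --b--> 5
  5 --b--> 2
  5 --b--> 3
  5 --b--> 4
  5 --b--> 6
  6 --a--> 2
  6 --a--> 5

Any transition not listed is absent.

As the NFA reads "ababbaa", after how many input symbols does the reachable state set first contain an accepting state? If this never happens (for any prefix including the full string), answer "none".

Start in {0}.
Read 'a': {0} → {1, 5}.
None of the earlier sets intersect F, but {1, 5} does.

1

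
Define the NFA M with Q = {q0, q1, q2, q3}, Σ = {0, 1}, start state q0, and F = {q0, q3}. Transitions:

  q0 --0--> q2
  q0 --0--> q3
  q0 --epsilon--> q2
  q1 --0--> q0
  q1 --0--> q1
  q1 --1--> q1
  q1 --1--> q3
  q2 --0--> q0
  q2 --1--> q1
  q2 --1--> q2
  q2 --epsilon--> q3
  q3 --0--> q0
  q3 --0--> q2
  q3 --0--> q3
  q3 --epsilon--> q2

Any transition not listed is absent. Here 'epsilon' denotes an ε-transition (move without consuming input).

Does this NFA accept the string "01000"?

Yes

Start: ε-closure({q0}) = {q0, q2, q3}.
Read '0': q0→{q2, q3}, q2→{q0}, q3→{q0, q2, q3}; now {q0, q2, q3}.
Read '1': q0→∅, q2→{q1, q2}, q3→∅; union {q1, q2}; ε-closure = {q1, q2, q3}.
Read '0': q1→{q0, q1}, q2→{q0}, q3→{q0, q2, q3}; now {q0, q1, q2, q3}.
Read '0': q0→{q2, q3}, q1→{q0, q1}, q2→{q0}, q3→{q0, q2, q3}; now {q0, q1, q2, q3}.
Read '0': q0→{q2, q3}, q1→{q0, q1}, q2→{q0}, q3→{q0, q2, q3}; now {q0, q1, q2, q3}.
The final set {q0, q1, q2, q3} contains the accepting states q0, q3.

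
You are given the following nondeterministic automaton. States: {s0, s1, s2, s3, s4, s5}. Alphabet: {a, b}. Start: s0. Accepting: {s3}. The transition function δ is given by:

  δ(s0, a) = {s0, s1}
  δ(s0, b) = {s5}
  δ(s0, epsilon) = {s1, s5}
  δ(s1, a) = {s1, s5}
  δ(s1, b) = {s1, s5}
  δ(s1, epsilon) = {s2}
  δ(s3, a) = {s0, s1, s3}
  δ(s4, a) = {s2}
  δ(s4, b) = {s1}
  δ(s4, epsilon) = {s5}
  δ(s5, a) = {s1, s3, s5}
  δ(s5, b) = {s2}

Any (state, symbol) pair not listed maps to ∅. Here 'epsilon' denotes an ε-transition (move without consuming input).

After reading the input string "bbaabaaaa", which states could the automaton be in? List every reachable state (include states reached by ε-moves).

Start: ε-closure({s0}) = {s0, s1, s2, s5}.
Read 'b': s0→{s5}, s1→{s1, s5}, s2→∅, s5→{s2}; now {s1, s2, s5}.
Read 'b': s1→{s1, s5}, s2→∅, s5→{s2}; now {s1, s2, s5}.
Read 'a': s1→{s1, s5}, s2→∅, s5→{s1, s3, s5}; union {s1, s3, s5}; ε-closure = {s1, s2, s3, s5}.
Read 'a': s1→{s1, s5}, s2→∅, s3→{s0, s1, s3}, s5→{s1, s3, s5}; union {s0, s1, s3, s5}; ε-closure = {s0, s1, s2, s3, s5}.
Read 'b': s0→{s5}, s1→{s1, s5}, s2→∅, s3→∅, s5→{s2}; now {s1, s2, s5}.
Read 'a': s1→{s1, s5}, s2→∅, s5→{s1, s3, s5}; union {s1, s3, s5}; ε-closure = {s1, s2, s3, s5}.
Read 'a': s1→{s1, s5}, s2→∅, s3→{s0, s1, s3}, s5→{s1, s3, s5}; union {s0, s1, s3, s5}; ε-closure = {s0, s1, s2, s3, s5}.
Read 'a': s0→{s0, s1}, s1→{s1, s5}, s2→∅, s3→{s0, s1, s3}, s5→{s1, s3, s5}; union {s0, s1, s3, s5}; ε-closure = {s0, s1, s2, s3, s5}.
Read 'a': s0→{s0, s1}, s1→{s1, s5}, s2→∅, s3→{s0, s1, s3}, s5→{s1, s3, s5}; union {s0, s1, s3, s5}; ε-closure = {s0, s1, s2, s3, s5}.

{s0, s1, s2, s3, s5}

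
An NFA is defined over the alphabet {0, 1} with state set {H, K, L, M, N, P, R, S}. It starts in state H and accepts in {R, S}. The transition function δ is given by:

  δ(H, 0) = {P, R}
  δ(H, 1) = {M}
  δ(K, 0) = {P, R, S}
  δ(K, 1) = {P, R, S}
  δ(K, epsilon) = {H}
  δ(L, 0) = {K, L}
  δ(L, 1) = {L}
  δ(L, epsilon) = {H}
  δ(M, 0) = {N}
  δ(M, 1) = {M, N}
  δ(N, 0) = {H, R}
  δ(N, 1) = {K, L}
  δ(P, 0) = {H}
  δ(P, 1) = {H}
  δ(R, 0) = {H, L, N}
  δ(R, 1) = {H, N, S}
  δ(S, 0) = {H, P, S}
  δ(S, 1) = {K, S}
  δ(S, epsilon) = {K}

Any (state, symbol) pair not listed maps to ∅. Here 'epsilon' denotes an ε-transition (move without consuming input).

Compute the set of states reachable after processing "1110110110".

{H, K, L, N, P, R, S}

Start in {H}.
Read '1': {H} → {M}.
Read '1': {M} → {M, N}.
Read '1': {M, N} → {H, K, L, M, N}.
Read '0': {H, K, L, M, N} → {H, K, L, N, P, R, S}.
Read '1': {H, K, L, N, P, R, S} → {H, K, L, M, N, P, R, S}.
Read '1': {H, K, L, M, N, P, R, S} → {H, K, L, M, N, P, R, S}.
Read '0': {H, K, L, M, N, P, R, S} → {H, K, L, N, P, R, S}.
Read '1': {H, K, L, N, P, R, S} → {H, K, L, M, N, P, R, S}.
Read '1': {H, K, L, M, N, P, R, S} → {H, K, L, M, N, P, R, S}.
Read '0': {H, K, L, M, N, P, R, S} → {H, K, L, N, P, R, S}.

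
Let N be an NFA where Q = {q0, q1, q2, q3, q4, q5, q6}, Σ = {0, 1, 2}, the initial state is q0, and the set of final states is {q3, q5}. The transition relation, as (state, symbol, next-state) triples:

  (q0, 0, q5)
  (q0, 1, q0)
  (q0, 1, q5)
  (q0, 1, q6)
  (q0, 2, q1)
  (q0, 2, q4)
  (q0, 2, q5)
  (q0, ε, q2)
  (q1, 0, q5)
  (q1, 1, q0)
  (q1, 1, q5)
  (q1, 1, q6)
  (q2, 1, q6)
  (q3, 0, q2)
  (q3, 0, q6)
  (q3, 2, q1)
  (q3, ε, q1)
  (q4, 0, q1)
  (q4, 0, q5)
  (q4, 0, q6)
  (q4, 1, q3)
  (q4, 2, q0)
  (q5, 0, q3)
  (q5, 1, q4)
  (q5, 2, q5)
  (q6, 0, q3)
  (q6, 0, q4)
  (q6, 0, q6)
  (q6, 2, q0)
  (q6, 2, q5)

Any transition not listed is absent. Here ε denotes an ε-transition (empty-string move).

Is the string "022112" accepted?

No

Start: ε-closure({q0}) = {q0, q2}.
Read '0': q0→{q5}, q2→∅; now {q5}.
Read '2': q5→{q5}; now {q5}.
Read '2': q5→{q5}; now {q5}.
Read '1': q5→{q4}; now {q4}.
Read '1': q4→{q3}; union {q3}; ε-closure = {q1, q3}.
Read '2': q1→∅, q3→{q1}; now {q1}.
The final set {q1} contains no accepting state.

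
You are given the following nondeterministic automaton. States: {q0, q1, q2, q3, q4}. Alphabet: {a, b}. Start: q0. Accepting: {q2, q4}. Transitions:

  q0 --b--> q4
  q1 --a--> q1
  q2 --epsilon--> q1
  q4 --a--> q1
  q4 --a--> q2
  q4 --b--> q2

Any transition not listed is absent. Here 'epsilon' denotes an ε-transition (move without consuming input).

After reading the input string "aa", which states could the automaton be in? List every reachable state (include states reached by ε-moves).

∅

Start in {q0}.
Read 'a': {q0} → ∅.
The set is empty and remains empty for the remaining 1 symbol.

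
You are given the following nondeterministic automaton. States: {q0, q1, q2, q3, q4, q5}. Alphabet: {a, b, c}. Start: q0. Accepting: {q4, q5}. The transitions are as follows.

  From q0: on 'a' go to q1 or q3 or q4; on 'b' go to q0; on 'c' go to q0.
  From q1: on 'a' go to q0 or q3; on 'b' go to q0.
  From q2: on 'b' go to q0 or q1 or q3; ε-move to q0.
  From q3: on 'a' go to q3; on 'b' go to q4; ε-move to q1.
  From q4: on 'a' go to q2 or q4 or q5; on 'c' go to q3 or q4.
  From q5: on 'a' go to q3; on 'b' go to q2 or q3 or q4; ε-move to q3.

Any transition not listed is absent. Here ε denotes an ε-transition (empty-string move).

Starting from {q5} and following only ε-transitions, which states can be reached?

Begin with {q5}.
ε-move q5 → q3; add q3.
ε-move q3 → q1; add q1.

{q1, q3, q5}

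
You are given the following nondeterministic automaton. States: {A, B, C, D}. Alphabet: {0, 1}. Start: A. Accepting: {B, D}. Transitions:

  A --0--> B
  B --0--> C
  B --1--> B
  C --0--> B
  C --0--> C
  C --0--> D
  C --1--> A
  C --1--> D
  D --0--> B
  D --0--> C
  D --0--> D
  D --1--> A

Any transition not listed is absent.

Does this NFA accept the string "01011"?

No

Start in {A}.
Read '0': {A} → {B}.
Read '1': {B} → {B}.
Read '0': {B} → {C}.
Read '1': {C} → {A, D}.
Read '1': {A, D} → {A}.
The final set {A} contains no accepting state.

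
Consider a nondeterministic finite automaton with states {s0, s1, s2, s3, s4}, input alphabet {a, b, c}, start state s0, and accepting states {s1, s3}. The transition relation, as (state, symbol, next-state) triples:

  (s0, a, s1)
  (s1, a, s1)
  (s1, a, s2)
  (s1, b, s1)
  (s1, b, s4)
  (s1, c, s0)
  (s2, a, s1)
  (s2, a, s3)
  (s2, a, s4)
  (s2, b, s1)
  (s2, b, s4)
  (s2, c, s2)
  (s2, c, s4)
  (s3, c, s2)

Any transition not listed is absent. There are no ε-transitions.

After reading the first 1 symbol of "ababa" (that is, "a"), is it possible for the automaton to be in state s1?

Yes

Start in {s0}.
Read 'a': s0→{s1}; now {s1}.
State s1 is in {s1}.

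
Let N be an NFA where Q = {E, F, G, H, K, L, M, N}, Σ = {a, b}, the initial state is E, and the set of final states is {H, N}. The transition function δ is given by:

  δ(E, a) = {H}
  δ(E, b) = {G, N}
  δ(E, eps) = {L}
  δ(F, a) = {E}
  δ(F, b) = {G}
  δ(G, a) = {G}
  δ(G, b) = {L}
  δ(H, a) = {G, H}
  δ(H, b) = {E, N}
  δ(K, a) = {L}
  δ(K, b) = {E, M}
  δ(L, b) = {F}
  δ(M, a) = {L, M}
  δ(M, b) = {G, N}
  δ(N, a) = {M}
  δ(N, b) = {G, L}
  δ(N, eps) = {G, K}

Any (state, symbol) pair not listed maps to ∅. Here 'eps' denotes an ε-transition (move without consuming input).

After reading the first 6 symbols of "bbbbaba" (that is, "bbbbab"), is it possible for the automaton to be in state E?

Start: ε-closure({E}) = {E, L}.
Read 'b': {E, L} → {F, G, K, N}.
Read 'b': {F, G, K, N} → {E, G, L, M}.
Read 'b': {E, G, L, M} → {F, G, K, L, N}.
Read 'b': {F, G, K, L, N} → {E, F, G, L, M}.
Read 'a': {E, F, G, L, M} → {E, G, H, L, M}.
Read 'b': {E, G, H, L, M} → {E, F, G, K, L, N}.
State E is in {E, F, G, K, L, N}.

Yes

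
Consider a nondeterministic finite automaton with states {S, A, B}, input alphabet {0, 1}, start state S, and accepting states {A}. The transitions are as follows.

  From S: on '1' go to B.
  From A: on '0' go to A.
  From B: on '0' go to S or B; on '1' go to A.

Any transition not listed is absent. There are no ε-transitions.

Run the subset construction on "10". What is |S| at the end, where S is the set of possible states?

2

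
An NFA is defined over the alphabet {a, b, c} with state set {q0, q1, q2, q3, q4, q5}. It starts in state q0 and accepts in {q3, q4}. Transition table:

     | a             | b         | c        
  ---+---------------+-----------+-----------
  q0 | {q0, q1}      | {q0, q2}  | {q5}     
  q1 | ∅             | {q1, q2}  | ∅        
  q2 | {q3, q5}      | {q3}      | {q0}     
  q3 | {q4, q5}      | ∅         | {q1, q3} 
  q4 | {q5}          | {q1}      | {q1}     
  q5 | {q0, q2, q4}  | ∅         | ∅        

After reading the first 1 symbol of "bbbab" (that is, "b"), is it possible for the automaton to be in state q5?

No

Start in {q0}.
Read 'b': {q0} → {q0, q2}.
State q5 is not in {q0, q2}.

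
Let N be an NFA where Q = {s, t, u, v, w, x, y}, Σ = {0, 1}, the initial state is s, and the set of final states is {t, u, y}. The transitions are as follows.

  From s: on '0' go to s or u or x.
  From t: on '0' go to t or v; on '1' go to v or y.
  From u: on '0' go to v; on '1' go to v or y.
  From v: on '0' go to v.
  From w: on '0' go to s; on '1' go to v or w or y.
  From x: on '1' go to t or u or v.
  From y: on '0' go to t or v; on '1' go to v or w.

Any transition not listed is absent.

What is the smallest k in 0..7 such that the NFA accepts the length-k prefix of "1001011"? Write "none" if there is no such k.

none

Start in {s}.
Read '1': {s} → ∅.
The set is empty and remains empty for the remaining 6 symbols.
No reachable set along the way intersects F.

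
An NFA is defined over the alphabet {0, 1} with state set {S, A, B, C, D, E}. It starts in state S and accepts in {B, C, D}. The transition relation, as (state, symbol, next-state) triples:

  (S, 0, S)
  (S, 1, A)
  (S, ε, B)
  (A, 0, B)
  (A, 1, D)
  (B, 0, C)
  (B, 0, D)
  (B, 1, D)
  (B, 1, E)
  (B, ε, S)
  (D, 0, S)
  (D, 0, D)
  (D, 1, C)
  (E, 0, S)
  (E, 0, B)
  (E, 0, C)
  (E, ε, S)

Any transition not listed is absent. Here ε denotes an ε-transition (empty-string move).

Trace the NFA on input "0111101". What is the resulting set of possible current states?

Start: ε-closure({S}) = {S, B}.
Read '0': S→{S}, B→{C, D}; union {S, C, D}; ε-closure = {S, B, C, D}.
Read '1': S→{A}, B→{D, E}, C→∅, D→{C}; union {A, C, D, E}; ε-closure = {S, A, B, C, D, E}.
Read '1': S→{A}, A→{D}, B→{D, E}, C→∅, D→{C}, E→∅; union {A, C, D, E}; ε-closure = {S, A, B, C, D, E}.
Read '1': S→{A}, A→{D}, B→{D, E}, C→∅, D→{C}, E→∅; union {A, C, D, E}; ε-closure = {S, A, B, C, D, E}.
Read '1': S→{A}, A→{D}, B→{D, E}, C→∅, D→{C}, E→∅; union {A, C, D, E}; ε-closure = {S, A, B, C, D, E}.
Read '0': S→{S}, A→{B}, B→{C, D}, C→∅, D→{S, D}, E→{S, B, C}; now {S, B, C, D}.
Read '1': S→{A}, B→{D, E}, C→∅, D→{C}; union {A, C, D, E}; ε-closure = {S, A, B, C, D, E}.

{S, A, B, C, D, E}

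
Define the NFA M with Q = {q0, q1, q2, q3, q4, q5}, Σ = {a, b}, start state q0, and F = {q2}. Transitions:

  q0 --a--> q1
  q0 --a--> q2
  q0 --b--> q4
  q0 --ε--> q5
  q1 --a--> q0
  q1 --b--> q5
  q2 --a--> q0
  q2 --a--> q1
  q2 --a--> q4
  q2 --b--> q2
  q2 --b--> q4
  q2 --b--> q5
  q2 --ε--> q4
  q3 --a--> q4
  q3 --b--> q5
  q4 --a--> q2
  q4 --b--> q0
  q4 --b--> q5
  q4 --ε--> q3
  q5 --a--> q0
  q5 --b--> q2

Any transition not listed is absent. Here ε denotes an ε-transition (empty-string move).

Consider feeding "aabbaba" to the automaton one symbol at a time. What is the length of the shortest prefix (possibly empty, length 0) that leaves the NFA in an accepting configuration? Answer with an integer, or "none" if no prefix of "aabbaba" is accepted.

Start: ε-closure({q0}) = {q0, q5}.
Read 'a': q0→{q1, q2}, q5→{q0}; union {q0, q1, q2}; ε-closure = {q0, q1, q2, q3, q4, q5}.
None of the earlier sets intersect F, but {q0, q1, q2, q3, q4, q5} does.

1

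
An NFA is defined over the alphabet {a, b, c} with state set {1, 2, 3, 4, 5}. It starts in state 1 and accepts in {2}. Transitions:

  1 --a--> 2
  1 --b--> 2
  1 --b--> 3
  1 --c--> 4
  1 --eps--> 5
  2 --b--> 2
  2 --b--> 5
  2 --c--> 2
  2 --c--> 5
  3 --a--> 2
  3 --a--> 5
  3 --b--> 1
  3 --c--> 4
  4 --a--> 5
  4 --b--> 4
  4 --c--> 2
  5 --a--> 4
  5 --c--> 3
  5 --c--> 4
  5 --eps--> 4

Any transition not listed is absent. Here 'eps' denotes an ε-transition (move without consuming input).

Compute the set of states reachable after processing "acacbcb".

Start: ε-closure({1}) = {1, 4, 5}.
Read 'a': {1, 4, 5} → {2, 4, 5}.
Read 'c': {2, 4, 5} → {2, 3, 4, 5}.
Read 'a': {2, 3, 4, 5} → {2, 4, 5}.
Read 'c': {2, 4, 5} → {2, 3, 4, 5}.
Read 'b': {2, 3, 4, 5} → {1, 2, 4, 5}.
Read 'c': {1, 2, 4, 5} → {2, 3, 4, 5}.
Read 'b': {2, 3, 4, 5} → {1, 2, 4, 5}.

{1, 2, 4, 5}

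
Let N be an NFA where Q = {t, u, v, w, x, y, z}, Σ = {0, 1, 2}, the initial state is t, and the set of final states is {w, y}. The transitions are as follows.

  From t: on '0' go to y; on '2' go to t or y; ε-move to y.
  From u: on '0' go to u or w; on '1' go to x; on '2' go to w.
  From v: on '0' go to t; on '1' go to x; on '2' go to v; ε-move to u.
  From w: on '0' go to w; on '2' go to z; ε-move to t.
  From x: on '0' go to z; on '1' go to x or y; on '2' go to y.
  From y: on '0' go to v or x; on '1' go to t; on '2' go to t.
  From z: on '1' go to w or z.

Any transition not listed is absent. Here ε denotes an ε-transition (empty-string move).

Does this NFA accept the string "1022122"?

Yes

Start: ε-closure({t}) = {t, y}.
Read '1': t→∅, y→{t}; union {t}; ε-closure = {t, y}.
Read '0': t→{y}, y→{v, x}; union {v, x, y}; ε-closure = {u, v, x, y}.
Read '2': u→{w}, v→{v}, x→{y}, y→{t}; union {t, v, w, y}; ε-closure = {t, u, v, w, y}.
Read '2': t→{t, y}, u→{w}, v→{v}, w→{z}, y→{t}; union {t, v, w, y, z}; ε-closure = {t, u, v, w, y, z}.
Read '1': t→∅, u→{x}, v→{x}, w→∅, y→{t}, z→{w, z}; union {t, w, x, z}; ε-closure = {t, w, x, y, z}.
Read '2': t→{t, y}, w→{z}, x→{y}, y→{t}, z→∅; now {t, y, z}.
Read '2': t→{t, y}, y→{t}, z→∅; now {t, y}.
The final set {t, y} contains the accepting state y.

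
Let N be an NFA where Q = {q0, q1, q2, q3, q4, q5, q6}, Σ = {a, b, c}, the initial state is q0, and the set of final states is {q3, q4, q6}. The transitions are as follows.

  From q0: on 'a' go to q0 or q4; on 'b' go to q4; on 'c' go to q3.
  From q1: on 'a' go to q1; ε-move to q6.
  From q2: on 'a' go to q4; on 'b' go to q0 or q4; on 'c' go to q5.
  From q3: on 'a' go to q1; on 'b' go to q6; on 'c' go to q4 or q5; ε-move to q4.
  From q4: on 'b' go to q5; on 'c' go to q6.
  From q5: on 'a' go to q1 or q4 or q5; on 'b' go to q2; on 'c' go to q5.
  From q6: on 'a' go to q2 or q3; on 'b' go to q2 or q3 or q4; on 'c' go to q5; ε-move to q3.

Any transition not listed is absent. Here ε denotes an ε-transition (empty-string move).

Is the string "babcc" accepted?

No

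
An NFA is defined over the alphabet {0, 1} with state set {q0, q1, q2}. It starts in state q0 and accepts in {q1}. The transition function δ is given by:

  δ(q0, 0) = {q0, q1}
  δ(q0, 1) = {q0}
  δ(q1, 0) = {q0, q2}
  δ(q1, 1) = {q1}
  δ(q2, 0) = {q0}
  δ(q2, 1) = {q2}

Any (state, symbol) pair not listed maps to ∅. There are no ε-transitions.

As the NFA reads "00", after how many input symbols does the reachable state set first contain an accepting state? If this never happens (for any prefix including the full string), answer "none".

1

Start in {q0}.
Read '0': q0→{q0, q1}; now {q0, q1}.
None of the earlier sets intersect F, but {q0, q1} does.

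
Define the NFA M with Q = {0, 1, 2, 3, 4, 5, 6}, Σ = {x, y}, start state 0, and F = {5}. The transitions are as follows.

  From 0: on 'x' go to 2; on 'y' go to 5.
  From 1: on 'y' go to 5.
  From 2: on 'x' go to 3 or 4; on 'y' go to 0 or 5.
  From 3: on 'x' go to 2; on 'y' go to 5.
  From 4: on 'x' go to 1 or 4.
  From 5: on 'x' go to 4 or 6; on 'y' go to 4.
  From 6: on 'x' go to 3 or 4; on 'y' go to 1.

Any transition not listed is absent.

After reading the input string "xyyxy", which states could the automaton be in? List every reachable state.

{1, 5}

Start in {0}.
Read 'x': 0→{2}; now {2}.
Read 'y': 2→{0, 5}; now {0, 5}.
Read 'y': 0→{5}, 5→{4}; now {4, 5}.
Read 'x': 4→{1, 4}, 5→{4, 6}; now {1, 4, 6}.
Read 'y': 1→{5}, 4→∅, 6→{1}; now {1, 5}.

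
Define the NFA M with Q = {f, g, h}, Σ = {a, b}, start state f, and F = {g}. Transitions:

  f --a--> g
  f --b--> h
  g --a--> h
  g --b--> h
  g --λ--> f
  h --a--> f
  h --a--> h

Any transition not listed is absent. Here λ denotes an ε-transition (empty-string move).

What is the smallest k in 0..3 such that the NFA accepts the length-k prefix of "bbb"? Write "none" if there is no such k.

Start in {f}.
Read 'b': f→{h}; now {h}.
Read 'b': h→∅; now ∅.
The set is empty and remains empty for the remaining 1 symbol.
No reachable set along the way intersects F.

none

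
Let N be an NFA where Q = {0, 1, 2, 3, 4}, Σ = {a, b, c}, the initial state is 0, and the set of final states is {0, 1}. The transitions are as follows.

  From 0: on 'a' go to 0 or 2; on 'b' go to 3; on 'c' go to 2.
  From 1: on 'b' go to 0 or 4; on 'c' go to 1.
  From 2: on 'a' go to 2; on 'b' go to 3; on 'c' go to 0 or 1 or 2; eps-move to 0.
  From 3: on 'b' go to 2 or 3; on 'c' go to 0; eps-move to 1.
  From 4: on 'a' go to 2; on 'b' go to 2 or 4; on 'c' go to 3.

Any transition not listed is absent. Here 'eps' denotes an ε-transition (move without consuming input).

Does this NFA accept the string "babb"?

No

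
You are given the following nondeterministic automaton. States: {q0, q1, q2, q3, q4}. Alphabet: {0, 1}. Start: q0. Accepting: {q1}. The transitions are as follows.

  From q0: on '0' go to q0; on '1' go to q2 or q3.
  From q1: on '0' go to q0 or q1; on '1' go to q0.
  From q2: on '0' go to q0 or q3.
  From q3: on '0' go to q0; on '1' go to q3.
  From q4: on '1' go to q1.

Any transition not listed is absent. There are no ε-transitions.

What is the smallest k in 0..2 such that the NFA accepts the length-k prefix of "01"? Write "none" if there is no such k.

Start in {q0}.
Read '0': {q0} → {q0}.
Read '1': {q0} → {q2, q3}.
No reachable set along the way intersects F.

none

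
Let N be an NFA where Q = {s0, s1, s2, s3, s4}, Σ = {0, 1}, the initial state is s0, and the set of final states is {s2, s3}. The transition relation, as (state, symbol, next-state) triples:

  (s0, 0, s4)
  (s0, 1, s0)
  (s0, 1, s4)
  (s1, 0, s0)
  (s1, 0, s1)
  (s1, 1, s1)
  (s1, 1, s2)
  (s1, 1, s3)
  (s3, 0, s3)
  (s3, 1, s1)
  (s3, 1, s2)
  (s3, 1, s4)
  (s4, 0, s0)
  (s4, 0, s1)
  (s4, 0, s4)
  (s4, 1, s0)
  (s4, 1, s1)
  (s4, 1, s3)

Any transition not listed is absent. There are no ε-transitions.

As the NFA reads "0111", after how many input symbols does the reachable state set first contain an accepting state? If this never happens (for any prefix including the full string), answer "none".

2

Start in {s0}.
Read '0': s0→{s4}; now {s4}.
Read '1': s4→{s0, s1, s3}; now {s0, s1, s3}.
None of the earlier sets intersect F, but {s0, s1, s3} does.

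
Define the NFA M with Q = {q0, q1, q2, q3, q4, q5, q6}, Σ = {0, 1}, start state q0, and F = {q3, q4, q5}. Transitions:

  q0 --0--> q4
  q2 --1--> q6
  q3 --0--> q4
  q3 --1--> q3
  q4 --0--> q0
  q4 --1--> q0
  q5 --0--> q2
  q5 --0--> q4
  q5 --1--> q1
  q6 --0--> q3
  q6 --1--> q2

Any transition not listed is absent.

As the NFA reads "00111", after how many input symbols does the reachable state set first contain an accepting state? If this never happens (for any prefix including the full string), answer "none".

Start in {q0}.
Read '0': {q0} → {q4}.
None of the earlier sets intersect F, but {q4} does.

1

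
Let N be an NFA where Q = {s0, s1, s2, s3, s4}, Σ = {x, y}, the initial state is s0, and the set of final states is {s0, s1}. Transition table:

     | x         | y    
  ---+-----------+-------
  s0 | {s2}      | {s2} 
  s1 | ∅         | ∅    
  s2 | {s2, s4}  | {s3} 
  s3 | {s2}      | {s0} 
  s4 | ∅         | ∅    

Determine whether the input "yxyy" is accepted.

Yes

Start in {s0}.
Read 'y': s0→{s2}; now {s2}.
Read 'x': s2→{s2, s4}; now {s2, s4}.
Read 'y': s2→{s3}, s4→∅; now {s3}.
Read 'y': s3→{s0}; now {s0}.
The final set {s0} contains the accepting state s0.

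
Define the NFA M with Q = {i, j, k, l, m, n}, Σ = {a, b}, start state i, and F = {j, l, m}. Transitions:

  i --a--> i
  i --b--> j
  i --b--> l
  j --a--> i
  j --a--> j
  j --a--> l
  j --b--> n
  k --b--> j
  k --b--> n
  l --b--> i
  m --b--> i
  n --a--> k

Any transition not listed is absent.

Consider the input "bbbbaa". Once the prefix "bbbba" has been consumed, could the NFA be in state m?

Start in {i}.
Read 'b': i→{j, l}; now {j, l}.
Read 'b': j→{n}, l→{i}; now {i, n}.
Read 'b': i→{j, l}, n→∅; now {j, l}.
Read 'b': j→{n}, l→{i}; now {i, n}.
Read 'a': i→{i}, n→{k}; now {i, k}.
State m is not in {i, k}.

No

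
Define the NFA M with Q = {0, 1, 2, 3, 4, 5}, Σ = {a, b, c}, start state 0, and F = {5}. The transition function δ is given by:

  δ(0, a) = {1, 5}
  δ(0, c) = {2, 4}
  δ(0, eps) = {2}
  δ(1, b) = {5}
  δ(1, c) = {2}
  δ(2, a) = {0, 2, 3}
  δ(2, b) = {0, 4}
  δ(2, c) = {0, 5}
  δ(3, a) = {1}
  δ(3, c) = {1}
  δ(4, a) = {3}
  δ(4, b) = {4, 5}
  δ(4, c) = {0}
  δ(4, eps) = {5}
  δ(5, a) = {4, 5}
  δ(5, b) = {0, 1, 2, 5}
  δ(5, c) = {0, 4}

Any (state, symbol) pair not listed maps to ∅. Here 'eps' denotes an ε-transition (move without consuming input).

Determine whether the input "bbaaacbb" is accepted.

Yes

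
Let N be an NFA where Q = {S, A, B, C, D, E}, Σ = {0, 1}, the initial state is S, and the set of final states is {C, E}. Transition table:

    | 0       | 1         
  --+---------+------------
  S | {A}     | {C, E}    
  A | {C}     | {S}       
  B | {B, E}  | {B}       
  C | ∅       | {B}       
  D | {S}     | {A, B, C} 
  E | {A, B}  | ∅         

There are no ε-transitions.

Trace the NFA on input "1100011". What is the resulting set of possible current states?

{B, C, E}

Start in {S}.
Read '1': {S} → {C, E}.
Read '1': {C, E} → {B}.
Read '0': {B} → {B, E}.
Read '0': {B, E} → {A, B, E}.
Read '0': {A, B, E} → {A, B, C, E}.
Read '1': {A, B, C, E} → {S, B}.
Read '1': {S, B} → {B, C, E}.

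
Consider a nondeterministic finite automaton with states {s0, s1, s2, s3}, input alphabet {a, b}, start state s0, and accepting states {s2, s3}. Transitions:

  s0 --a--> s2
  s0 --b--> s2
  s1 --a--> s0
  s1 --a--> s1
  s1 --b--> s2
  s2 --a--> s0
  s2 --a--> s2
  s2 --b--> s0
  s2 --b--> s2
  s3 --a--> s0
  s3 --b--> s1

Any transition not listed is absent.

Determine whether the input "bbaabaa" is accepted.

Start in {s0}.
Read 'b': {s0} → {s2}.
Read 'b': {s2} → {s0, s2}.
Read 'a': {s0, s2} → {s0, s2}.
Read 'a': {s0, s2} → {s0, s2}.
Read 'b': {s0, s2} → {s0, s2}.
Read 'a': {s0, s2} → {s0, s2}.
Read 'a': {s0, s2} → {s0, s2}.
The final set {s0, s2} contains the accepting state s2.

Yes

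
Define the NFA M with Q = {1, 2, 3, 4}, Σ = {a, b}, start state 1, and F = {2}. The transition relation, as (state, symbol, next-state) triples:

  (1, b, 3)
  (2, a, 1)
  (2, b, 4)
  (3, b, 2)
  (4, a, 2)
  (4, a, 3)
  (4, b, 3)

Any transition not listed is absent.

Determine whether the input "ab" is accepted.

Start in {1}.
Read 'a': 1→∅; now ∅.
The set is empty and remains empty for the remaining 1 symbol.
The final set ∅ contains no accepting state.

No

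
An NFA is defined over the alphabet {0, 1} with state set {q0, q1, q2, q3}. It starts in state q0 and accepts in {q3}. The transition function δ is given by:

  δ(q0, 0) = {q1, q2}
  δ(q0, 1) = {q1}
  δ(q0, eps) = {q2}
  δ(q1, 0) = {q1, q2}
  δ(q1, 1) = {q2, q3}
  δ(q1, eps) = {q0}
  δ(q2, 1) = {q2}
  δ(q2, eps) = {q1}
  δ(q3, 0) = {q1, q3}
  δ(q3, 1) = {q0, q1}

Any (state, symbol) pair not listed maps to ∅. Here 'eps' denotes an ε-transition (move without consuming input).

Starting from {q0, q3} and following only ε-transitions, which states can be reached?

{q0, q1, q2, q3}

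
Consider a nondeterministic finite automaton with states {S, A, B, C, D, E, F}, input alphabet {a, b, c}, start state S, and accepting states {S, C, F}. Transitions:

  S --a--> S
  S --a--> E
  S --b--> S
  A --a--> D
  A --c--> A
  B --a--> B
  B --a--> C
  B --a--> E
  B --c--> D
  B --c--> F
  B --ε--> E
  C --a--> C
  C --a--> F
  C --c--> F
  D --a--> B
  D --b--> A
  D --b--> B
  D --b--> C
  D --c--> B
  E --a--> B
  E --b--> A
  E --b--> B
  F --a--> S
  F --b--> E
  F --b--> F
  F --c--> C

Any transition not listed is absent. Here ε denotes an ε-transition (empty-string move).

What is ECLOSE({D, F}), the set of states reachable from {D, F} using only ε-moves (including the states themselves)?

Begin with {D, F}.
No ε-moves leave this set, so the closure equals the set itself.

{D, F}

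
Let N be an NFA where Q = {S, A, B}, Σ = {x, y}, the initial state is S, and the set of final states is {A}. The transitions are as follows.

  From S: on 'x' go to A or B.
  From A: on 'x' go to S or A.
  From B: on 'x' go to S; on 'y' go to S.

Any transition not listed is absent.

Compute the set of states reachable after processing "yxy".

Start in {S}.
Read 'y': {S} → ∅.
The set is empty and remains empty for the remaining 2 symbols.

∅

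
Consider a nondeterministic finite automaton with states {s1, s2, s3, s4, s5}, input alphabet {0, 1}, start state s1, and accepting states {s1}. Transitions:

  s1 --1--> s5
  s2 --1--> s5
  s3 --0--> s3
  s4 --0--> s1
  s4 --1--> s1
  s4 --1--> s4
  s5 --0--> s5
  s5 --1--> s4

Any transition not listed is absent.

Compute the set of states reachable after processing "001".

∅

Start in {s1}.
Read '0': {s1} → ∅.
The set is empty and remains empty for the remaining 2 symbols.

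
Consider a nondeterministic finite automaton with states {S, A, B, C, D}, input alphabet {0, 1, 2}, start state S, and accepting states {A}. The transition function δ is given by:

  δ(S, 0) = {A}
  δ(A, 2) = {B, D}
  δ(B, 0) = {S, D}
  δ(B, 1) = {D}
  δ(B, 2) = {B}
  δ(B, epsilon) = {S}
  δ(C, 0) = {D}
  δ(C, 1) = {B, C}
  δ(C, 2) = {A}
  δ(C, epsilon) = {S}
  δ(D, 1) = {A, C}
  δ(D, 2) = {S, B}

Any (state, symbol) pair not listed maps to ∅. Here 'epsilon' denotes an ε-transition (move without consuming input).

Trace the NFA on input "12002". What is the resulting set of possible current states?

∅

Start in {S}.
Read '1': {S} → ∅.
The set is empty and remains empty for the remaining 4 symbols.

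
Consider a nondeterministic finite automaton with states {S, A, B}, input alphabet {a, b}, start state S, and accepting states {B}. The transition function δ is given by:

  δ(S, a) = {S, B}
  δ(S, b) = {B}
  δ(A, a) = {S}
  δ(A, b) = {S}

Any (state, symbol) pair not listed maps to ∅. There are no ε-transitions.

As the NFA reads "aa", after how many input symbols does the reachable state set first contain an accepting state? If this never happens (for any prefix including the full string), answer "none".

1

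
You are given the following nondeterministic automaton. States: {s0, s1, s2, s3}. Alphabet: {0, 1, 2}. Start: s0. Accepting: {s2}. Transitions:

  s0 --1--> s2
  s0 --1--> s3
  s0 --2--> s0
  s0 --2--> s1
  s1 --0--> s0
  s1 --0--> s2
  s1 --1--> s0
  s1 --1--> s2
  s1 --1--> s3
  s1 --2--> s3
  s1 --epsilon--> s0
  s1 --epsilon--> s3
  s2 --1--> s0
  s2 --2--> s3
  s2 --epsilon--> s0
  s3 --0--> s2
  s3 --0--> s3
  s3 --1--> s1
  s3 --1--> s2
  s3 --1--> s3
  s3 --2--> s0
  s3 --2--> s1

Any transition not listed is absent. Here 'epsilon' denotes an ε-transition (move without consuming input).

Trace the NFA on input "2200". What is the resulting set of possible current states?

Start in {s0}.
Read '2': s0→{s0, s1}; union {s0, s1}; ε-closure = {s0, s1, s3}.
Read '2': s0→{s0, s1}, s1→{s3}, s3→{s0, s1}; now {s0, s1, s3}.
Read '0': s0→∅, s1→{s0, s2}, s3→{s2, s3}; now {s0, s2, s3}.
Read '0': s0→∅, s2→∅, s3→{s2, s3}; union {s2, s3}; ε-closure = {s0, s2, s3}.

{s0, s2, s3}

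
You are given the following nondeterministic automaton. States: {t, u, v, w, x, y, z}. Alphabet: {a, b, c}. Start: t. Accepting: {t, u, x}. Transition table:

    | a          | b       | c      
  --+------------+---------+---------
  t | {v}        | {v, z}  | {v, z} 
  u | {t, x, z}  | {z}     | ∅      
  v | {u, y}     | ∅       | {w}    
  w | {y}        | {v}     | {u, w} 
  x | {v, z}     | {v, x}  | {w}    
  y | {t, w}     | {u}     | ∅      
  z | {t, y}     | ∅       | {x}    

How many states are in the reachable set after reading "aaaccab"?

4

Start in {t}.
Read 'a': {t} → {v}.
Read 'a': {v} → {u, y}.
Read 'a': {u, y} → {t, w, x, z}.
Read 'c': {t, w, x, z} → {u, v, w, x, z}.
Read 'c': {u, v, w, x, z} → {u, w, x}.
Read 'a': {u, w, x} → {t, v, x, y, z}.
Read 'b': {t, v, x, y, z} → {u, v, x, z}.
That set has 4 states.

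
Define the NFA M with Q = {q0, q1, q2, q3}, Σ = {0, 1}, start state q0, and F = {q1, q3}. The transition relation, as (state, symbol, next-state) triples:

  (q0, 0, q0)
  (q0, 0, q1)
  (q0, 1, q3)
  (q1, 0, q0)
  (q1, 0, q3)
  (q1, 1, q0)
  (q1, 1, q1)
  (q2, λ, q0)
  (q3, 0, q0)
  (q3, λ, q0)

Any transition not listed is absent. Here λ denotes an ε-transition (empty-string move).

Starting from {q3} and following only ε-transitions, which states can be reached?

{q0, q3}

Begin with {q3}.
ε-move q3 → q0; add q0.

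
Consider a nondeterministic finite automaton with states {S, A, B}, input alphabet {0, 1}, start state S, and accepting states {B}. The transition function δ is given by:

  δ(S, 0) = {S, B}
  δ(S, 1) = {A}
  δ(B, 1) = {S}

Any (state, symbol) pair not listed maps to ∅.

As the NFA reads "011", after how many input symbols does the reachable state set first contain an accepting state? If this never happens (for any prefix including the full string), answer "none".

Start in {S}.
Read '0': S→{S, B}; now {S, B}.
None of the earlier sets intersect F, but {S, B} does.

1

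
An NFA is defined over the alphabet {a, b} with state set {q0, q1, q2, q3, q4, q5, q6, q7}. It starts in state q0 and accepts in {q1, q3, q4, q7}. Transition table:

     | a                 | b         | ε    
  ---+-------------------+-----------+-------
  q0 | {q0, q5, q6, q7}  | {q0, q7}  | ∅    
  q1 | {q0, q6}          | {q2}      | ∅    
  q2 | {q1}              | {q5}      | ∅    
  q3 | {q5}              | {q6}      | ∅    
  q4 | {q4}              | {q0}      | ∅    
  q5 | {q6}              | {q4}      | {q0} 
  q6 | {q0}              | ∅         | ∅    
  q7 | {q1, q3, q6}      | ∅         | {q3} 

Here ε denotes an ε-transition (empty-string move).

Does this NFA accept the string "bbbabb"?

Yes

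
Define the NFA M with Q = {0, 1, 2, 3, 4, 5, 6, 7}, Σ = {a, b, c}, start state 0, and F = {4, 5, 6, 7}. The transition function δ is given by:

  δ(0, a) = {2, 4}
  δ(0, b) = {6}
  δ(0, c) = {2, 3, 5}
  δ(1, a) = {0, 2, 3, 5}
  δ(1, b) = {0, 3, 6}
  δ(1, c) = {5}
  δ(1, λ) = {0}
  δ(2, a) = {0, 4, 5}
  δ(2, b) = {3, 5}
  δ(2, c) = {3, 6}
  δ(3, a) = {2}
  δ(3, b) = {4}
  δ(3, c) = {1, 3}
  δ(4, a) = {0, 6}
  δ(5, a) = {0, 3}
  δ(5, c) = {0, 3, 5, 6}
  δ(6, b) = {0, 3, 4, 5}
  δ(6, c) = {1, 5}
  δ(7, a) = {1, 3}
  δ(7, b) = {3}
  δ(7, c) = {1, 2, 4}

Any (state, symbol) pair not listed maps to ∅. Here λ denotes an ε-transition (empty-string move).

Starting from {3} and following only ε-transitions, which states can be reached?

{3}

Begin with {3}.
No ε-moves leave this set, so the closure equals the set itself.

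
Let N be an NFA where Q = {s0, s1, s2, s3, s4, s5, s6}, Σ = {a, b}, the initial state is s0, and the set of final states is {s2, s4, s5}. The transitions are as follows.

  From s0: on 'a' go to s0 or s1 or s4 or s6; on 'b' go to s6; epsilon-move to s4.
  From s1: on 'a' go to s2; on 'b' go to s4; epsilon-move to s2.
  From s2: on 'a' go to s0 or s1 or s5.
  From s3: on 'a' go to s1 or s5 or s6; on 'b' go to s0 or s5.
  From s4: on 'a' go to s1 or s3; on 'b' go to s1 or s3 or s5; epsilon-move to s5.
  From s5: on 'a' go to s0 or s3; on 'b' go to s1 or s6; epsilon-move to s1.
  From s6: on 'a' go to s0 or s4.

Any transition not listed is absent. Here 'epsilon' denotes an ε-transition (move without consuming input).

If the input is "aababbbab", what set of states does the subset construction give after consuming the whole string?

{s0, s1, s2, s3, s4, s5, s6}

Start: ε-closure({s0}) = {s0, s1, s2, s4, s5}.
Read 'a': s0→{s0, s1, s4, s6}, s1→{s2}, s2→{s0, s1, s5}, s4→{s1, s3}, s5→{s0, s3}; now {s0, s1, s2, s3, s4, s5, s6}.
Read 'a': s0→{s0, s1, s4, s6}, s1→{s2}, s2→{s0, s1, s5}, s3→{s1, s5, s6}, s4→{s1, s3}, s5→{s0, s3}, s6→{s0, s4}; now {s0, s1, s2, s3, s4, s5, s6}.
Read 'b': s0→{s6}, s1→{s4}, s2→∅, s3→{s0, s5}, s4→{s1, s3, s5}, s5→{s1, s6}, s6→∅; union {s0, s1, s3, s4, s5, s6}; ε-closure = {s0, s1, s2, s3, s4, s5, s6}.
Read 'a': s0→{s0, s1, s4, s6}, s1→{s2}, s2→{s0, s1, s5}, s3→{s1, s5, s6}, s4→{s1, s3}, s5→{s0, s3}, s6→{s0, s4}; now {s0, s1, s2, s3, s4, s5, s6}.
Read 'b': s0→{s6}, s1→{s4}, s2→∅, s3→{s0, s5}, s4→{s1, s3, s5}, s5→{s1, s6}, s6→∅; union {s0, s1, s3, s4, s5, s6}; ε-closure = {s0, s1, s2, s3, s4, s5, s6}.
Read 'b': s0→{s6}, s1→{s4}, s2→∅, s3→{s0, s5}, s4→{s1, s3, s5}, s5→{s1, s6}, s6→∅; union {s0, s1, s3, s4, s5, s6}; ε-closure = {s0, s1, s2, s3, s4, s5, s6}.
Read 'b': s0→{s6}, s1→{s4}, s2→∅, s3→{s0, s5}, s4→{s1, s3, s5}, s5→{s1, s6}, s6→∅; union {s0, s1, s3, s4, s5, s6}; ε-closure = {s0, s1, s2, s3, s4, s5, s6}.
Read 'a': s0→{s0, s1, s4, s6}, s1→{s2}, s2→{s0, s1, s5}, s3→{s1, s5, s6}, s4→{s1, s3}, s5→{s0, s3}, s6→{s0, s4}; now {s0, s1, s2, s3, s4, s5, s6}.
Read 'b': s0→{s6}, s1→{s4}, s2→∅, s3→{s0, s5}, s4→{s1, s3, s5}, s5→{s1, s6}, s6→∅; union {s0, s1, s3, s4, s5, s6}; ε-closure = {s0, s1, s2, s3, s4, s5, s6}.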